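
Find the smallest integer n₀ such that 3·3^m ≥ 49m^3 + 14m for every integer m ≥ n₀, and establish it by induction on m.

n₀ = 9

At m = 8: 19683 < 25200, so the inequality fails and n₀ ≥ 9. We prove 3·3^m ≥ 49m^3 + 14m for all m ≥ 9.
When m = 9: 3·3^m = 59049 and 49m^3 + 14m = 35847, so 59049 ≥ 35847.
Inductive step: suppose the statement holds for some p ≥ 9, so 3·3^p ≥ 49p^3 + 14p.
Then 3·3^(p + 1) = 3·(3·3^p) ≥ 3·(49p^3 + 14p).
Also, for p ≥ 9 we have 3·(49p^3 + 14p) ≥ 49(p+1)^3 + 14(p+1), since 3·(49p^3 + 14p) − (49(p+1)^3 + 14(p+1)) = 98p^3 - 147p^2 - 119p - 63, which is nonnegative for all p ≥ 9.
Combining, 3·3^(p + 1) ≥ 49(p+1)^3 + 14(p+1).
By induction, the statement is established for all m ≥ 9.
Hence the smallest such n₀ is 9.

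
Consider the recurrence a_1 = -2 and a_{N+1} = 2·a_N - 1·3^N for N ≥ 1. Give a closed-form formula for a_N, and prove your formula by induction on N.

a_N = 2^(N - 1) - 3^N

Computing the first terms: a_1 = -2, a_2 = -7, a_3 = -23. This suggests a_N = 2^(N - 1) - 3^N.
Base case (N = 1): the formula gives -2 = -2 = a_1.
Inductive step: suppose the statement holds for some i ≥ 1, so a_i = 2^(i - 1) - 3^i.
Then a_{i+1} = 2·a_i - 1·3^i = 2·(2^(i - 1) - 3^i) - 1·3^i = 2^i - 3^(i + 1) = 2^((i+1) - 1) - 3^(i+1),
which is the claimed formula at N = i+1.
By induction, the statement is established for all N ≥ 1.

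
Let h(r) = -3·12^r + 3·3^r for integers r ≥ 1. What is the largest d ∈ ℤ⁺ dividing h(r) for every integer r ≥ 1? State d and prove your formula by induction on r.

d = 27

Computing the first values: h(1) = -27 and h(2) = -405; gcd(-27, -405) = 27, so d ≤ 27.
We prove 27 | -3·12^r + 3·3^r for all r ≥ 1 by induction on r.
For the base case r = 1: h(1) = -27 = 27·(-1), so 27 | h(1).
Suppose the result is true for r = m, i.e. 27 | h(m). Then
h(m+1) − 12·h(m) = (-3·12^(m+1) + 3·3^(m+1)) − 12·(-3·12^m + 3·3^m) = (3)·3^m·(3 − 12) = (-27)·3^m. Since 27 | h(m) by the inductive hypothesis, 27 | 12·h(m); and 27 | -27 since -27 = 27·-1. Therefore 27 | h(m+1).
Hence, by induction on r, the claim holds for every r ≥ 1.
Therefore the largest such d is 27.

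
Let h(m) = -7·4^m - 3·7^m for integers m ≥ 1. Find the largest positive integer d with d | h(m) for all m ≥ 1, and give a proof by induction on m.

d = 7

Computing the first values: h(1) = -49 and h(2) = -259; gcd(-49, -259) = 7, so d ≤ 7.
We prove 7 | -7·4^m - 3·7^m for all m ≥ 1 by induction on m.
Base step (m = 1): h(1) = -49 = 7·(-7), so 7 | h(1).
Inductive step: assume the claim holds for m = r, i.e. 7 | h(r). Then
h(r+1) − 7·h(r) = (-7·4^(r+1) - 3·7^(r+1)) − 7·(-7·4^r - 3·7^r) = (-7)·4^r·(4 − 7) = (21)·4^r. Since 7 | h(r) by the inductive hypothesis, 7 | 7·h(r); and 7 | 21 since 21 = 7·3. Therefore 7 | h(r+1).
This completes the induction.
Therefore the largest such d is 7.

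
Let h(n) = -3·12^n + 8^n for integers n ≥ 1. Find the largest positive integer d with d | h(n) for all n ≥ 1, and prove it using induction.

d = 4

Computing the first values: h(1) = -28 and h(2) = -368; gcd(-28, -368) = 4, so d ≤ 4.
We prove 4 | -3·12^n + 8^n for all n ≥ 1 by induction on n.
Base step (n = 1): h(1) = -28 = 4·(-7), so 4 | h(1).
Inductive step: assume the claim holds for n = m, i.e. 4 | h(m). Then
h(m+1) − 12·h(m) = (-3·12^(m+1) + 8^(m+1)) − 12·(-3·12^m + 8^m) = (1)·8^m·(8 − 12) = (-4)·8^m. Since 4 | h(m) by the inductive hypothesis, 4 | 12·h(m); and 4 | -4 since -4 = 4·-1. Therefore 4 | h(m+1).
By the principle of mathematical induction, the result holds for all n ≥ 1.
Therefore the largest such d is 4.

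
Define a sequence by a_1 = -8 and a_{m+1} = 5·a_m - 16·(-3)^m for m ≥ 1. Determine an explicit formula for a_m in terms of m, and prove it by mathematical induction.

Computing the first terms: a_1 = -8, a_2 = 8, a_3 = -104. This suggests a_m = 2(-3)^m - 2·5^(m - 1).
Base case (m = 1): the formula gives -8 = -8 = a_1.
Inductive step: suppose the statement holds for some i ≥ 1, so a_i = 2(-3)^i - 2·5^(i - 1).
Then a_{i+1} = 5·a_i - 16·(-3)^i = 5·(2(-3)^i - 2·5^(i - 1)) - 16·(-3)^i = 2(-3)^(i + 1) - 2·5^i = 2(-3)^(i+1) - 2·5^((i+1) - 1),
which is the claimed formula at m = i+1.
By induction, the statement is established for all m ≥ 1.

a_m = 2(-3)^m - 2·5^(m - 1)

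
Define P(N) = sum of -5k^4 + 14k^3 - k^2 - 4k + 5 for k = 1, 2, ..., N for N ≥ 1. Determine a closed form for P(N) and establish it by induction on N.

We claim P(N) = -N(N^4 - N^3 - 5N^2 - N - 3) for all N ≥ 1.
For the base case N = 1: P(1) = 9, and the closed form gives 9. They agree.
Inductive step: suppose the statement holds for some k ≥ 1, so P(k) = k(-k^4 + k^3 + 5k^2 + k + 3).
Then P(k+1) = P(k) + (-5k^4 - 6k^3 + 11k^2 + 16k + 9) = (k(-k^4 + k^3 + 5k^2 + k + 3)) + (-5k^4 - 6k^3 + 11k^2 + 16k + 9).
Simplifying, P(k+1) = -(k + 1)(k^4 + 3k^3 - 2k^2 - 10k - 9) = -(k+1)((k+1)^4 - (k+1)^3 - 5(k+1)^2 - (k+1) - 3),
which is the closed form with N = k+1.
This completes the induction.

P(N) = -N(N^4 - N^3 - 5N^2 - N - 3)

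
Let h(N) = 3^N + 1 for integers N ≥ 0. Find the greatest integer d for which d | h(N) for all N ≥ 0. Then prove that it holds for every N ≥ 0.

d = 2

Computing the first values: h(0) = 2 and h(1) = 4; gcd(2, 4) = 2, so d ≤ 2.
We prove 2 | 3^N + 1 for all N ≥ 0 by induction on N.
When N = 0: h(0) = 2 = 2·(1), so 2 | h(0).
For the inductive step, assume it holds for an arbitrary j ≥ 0, i.e. 2 | h(j). Then
h(j+1) = 3^(j+1) + 1 = 3·(3^j + 1) - 2 = 3·h(j) - 2. The first term is divisible by 2 by the inductive hypothesis, and -2 is divisible by 2. Hence 2 | h(j+1).
By induction, the statement is established for all N ≥ 0.
Therefore the largest such d is 2.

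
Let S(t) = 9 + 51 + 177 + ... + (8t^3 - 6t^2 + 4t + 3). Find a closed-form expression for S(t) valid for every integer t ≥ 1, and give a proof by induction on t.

We claim S(t) = t(2t^3 + 2t^2 + t + 4) for all t ≥ 1.
Base case (t = 1): S(1) = 9, and the closed form gives 9. They agree.
Inductive step: assume the claim holds for t = r, so S(r) = r(2r^3 + 2r^2 + r + 4).
Then S(r+1) = S(r) + (8r^3 + 18r^2 + 16r + 9) = (r(2r^3 + 2r^2 + r + 4)) + (8r^3 + 18r^2 + 16r + 9).
Simplifying, S(r+1) = (r + 1)(2r^3 + 8r^2 + 11r + 9) = (r+1)(2(r+1)^3 + 2(r+1)^2 + (r+1) + 4),
which is the closed form with t = r+1.
Hence, by induction on t, the claim holds for every t ≥ 1.

S(t) = t(2t^3 + 2t^2 + t + 4)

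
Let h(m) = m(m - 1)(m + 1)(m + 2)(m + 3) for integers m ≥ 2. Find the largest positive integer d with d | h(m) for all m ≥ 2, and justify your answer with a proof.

Computing the first values: h(2) = 120 and h(3) = 720; gcd(120, 720) = 120, so d ≤ 120.
We prove 120 | m(m - 1)(m + 1)(m + 2)(m + 3) for all m ≥ 2 by induction on m.
For the base case m = 2: h(2) = 120 = 120·(1), so 120 | h(2).
Inductive step: suppose the statement holds for some i ≥ 2, i.e. 120 | h(i). Then
h(i+1) − h(i) = i·(i+1)·(i+2)·(i+3)·(i+4) − (i-1)·i·(i+1)·(i+2)·(i+3) = i·(i+1)·(i+2)·(i+3)·[(i+4) − (i-1)] = 5·i·(i+1)·(i+2)·(i+3). The product of 4 consecutive integers is divisible by (4)! = 24, so h(i+1) − h(i) is divisible by 5·24 = 120. By the inductive hypothesis 120 | h(i), hence 120 | h(i+1).
This completes the induction.
Therefore the largest such d is 120.

d = 120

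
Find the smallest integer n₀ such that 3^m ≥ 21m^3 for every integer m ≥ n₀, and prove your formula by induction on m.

n₀ = 9

At m = 8: 6561 < 10752, so the inequality fails and n₀ ≥ 9. We prove 3^m ≥ 21m^3 for all m ≥ 9.
For the base case m = 9: 3^m = 19683 and 21m^3 = 15309, so 19683 ≥ 15309.
Inductive step: assume the claim holds for m = i, so 3^i ≥ 21i^3.
Then 3^(i + 1) = 3·(3^i) ≥ 3·(21i^3).
Also, for i ≥ 9 we have 3·(21i^3) ≥ 21(i+1)^3, since 3 ≥ (1 + 1/i)^3 for all i ≥ 9.
Combining, 3^(i + 1) ≥ 21(i+1)^3.
Hence, by induction on m, the claim holds for every m ≥ 9.
Hence the smallest such n₀ is 9.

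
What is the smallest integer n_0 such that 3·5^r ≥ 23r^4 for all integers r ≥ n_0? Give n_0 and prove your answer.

n_0 = 6

At r = 5: 9375 < 14375, so the inequality fails and n_0 ≥ 6. We prove 3·5^r ≥ 23r^4 for all r ≥ 6.
When r = 6: 3·5^r = 46875 and 23r^4 = 29808, so 46875 ≥ 29808.
Inductive step: suppose the statement holds for some k ≥ 6, so 3·5^k ≥ 23k^4.
Then 3·5^(k + 1) = 5·(3·5^k) ≥ 5·(23k^4).
Also, for k ≥ 6 we have 5·(23k^4) ≥ 23(k+1)^4, since 5 ≥ (1 + 1/k)^4 for all k ≥ 6.
Combining, 3·5^(k + 1) ≥ 23(k+1)^4.
By induction, the statement is established for all r ≥ 6.
Hence the smallest such n_0 is 6.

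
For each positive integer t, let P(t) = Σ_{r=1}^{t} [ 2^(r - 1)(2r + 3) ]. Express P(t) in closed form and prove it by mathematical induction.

P(t) = 2^t(2t + 1) - 1

We claim P(t) = 2^t(2t + 1) - 1 for all t ≥ 1.
When t = 1: P(1) = 5, and the closed form gives 5. They agree.
Inductive step: assume the claim holds for t = r, so P(r) = 2^r(2r + 1) - 1.
Then P(r+1) = P(r) + (2^r(2r + 5)) = (2^r(2r + 1) - 1) + (2^r(2r + 5)).
Simplifying, P(r+1) = 4·2^r·r + 6·2^r - 1 = 2^(r+1)(2(r+1) + 1) - 1,
which is the closed form with t = r+1.
By the principle of mathematical induction, the result holds for all t ≥ 1.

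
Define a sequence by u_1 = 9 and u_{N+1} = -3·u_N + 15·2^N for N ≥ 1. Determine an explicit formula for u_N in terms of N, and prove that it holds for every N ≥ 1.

u_N = -(-3)^N + 3·2^N

Computing the first terms: u_1 = 9, u_2 = 3, u_3 = 51. This suggests u_N = -(-3)^N + 3·2^N.
For the base case N = 1: the formula gives 9 = 9 = u_1.
For the inductive step, assume it holds for an arbitrary i ≥ 1, so u_i = -(-3)^i + 3·2^i.
Then u_{i+1} = -3·u_i + 15·2^i = -3·(-(-3)^i + 3·2^i) + 15·2^i = -(-3)^(i + 1) + 3·2^(i + 1),
which is the claimed formula at N = i+1.
By induction, the statement is established for all N ≥ 1.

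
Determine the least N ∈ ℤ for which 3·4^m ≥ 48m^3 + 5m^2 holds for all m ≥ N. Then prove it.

At m = 5: 3072 < 6125, so the inequality fails and N ≥ 6. We prove 3·4^m ≥ 48m^3 + 5m^2 for all m ≥ 6.
Base case (m = 6): 3·4^m = 12288 and 48m^3 + 5m^2 = 10548, so 12288 ≥ 10548.
For the inductive step, assume it holds for an arbitrary k ≥ 6, so 3·4^k ≥ 48k^3 + 5k^2.
Then 3·4^(k + 1) = 4·(3·4^k) ≥ 4·(48k^3 + 5k^2).
Also, for k ≥ 6 we have 4·(48k^3 + 5k^2) ≥ 48(k+1)^3 + 5(k+1)^2, since 4·(48k^3 + 5k^2) − (48(k+1)^3 + 5(k+1)^2) = 144k^3 - 129k^2 - 154k - 53, which is nonnegative for all k ≥ 6.
Combining, 3·4^(k + 1) ≥ 48(k+1)^3 + 5(k+1)^2.
By the principle of mathematical induction, the result holds for all m ≥ 6.
Hence the smallest such N is 6.

N = 6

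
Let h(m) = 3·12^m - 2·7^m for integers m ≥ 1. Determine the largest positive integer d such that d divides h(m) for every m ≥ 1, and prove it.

Computing the first values: h(1) = 22 and h(2) = 334; gcd(22, 334) = 2, so d ≤ 2.
We prove 2 | 3·12^m - 2·7^m for all m ≥ 1 by induction on m.
When m = 1: h(1) = 22 = 2·(11), so 2 | h(1).
For the inductive step, assume it holds for an arbitrary p ≥ 1, i.e. 2 | h(p). Then
h(p+1) − 12·h(p) = (3·12^(p+1) - 2·7^(p+1)) − 12·(3·12^p - 2·7^p) = (-2)·7^p·(7 − 12) = (10)·7^p. Since 2 | h(p) by the inductive hypothesis, 2 | 12·h(p); and 2 | 10 since 10 = 2·5. Therefore 2 | h(p+1).
Hence, by induction on m, the claim holds for every m ≥ 1.
Therefore the largest such d is 2.

d = 2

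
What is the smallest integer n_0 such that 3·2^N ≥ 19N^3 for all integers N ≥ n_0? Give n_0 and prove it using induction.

n_0 = 15

At N = 14: 49152 < 52136, so the inequality fails and n_0 ≥ 15. We prove 3·2^N ≥ 19N^3 for all N ≥ 15.
For the base case N = 15: 3·2^N = 98304 and 19N^3 = 64125, so 98304 ≥ 64125.
For the inductive step, assume it holds for an arbitrary p ≥ 15, so 3·2^p ≥ 19p^3.
Then 3·2^(p + 1) = 2·(3·2^p) ≥ 2·(19p^3).
Also, for p ≥ 15 we have 2·(19p^3) ≥ 19(p+1)^3, since 2 ≥ (1 + 1/p)^3 for all p ≥ 15.
Combining, 3·2^(p + 1) ≥ 19(p+1)^3.
Hence, by induction on N, the claim holds for every N ≥ 15.
Hence the smallest such n_0 is 15.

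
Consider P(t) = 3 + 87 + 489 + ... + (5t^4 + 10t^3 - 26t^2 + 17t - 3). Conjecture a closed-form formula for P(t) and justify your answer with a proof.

We claim P(t) = t(t^4 + 5t^3 - 2t^2 - 2t + 1) for all t ≥ 1.
Base case (t = 1): P(1) = 3, and the closed form gives 3. They agree.
Suppose the result is true for t = m, so P(m) = m(m^4 + 5m^3 - 2m^2 - 2m + 1).
Then P(m+1) = P(m) + (5m^4 + 30m^3 + 34m^2 + 15m + 3) = (m(m^4 + 5m^3 - 2m^2 - 2m + 1)) + (5m^4 + 30m^3 + 34m^2 + 15m + 3).
Simplifying, P(m+1) = (m + 1)(m^4 + 9m^3 + 19m^2 + 13m + 3) = (m+1)((m+1)^4 + 5(m+1)^3 - 2(m+1)^2 - 2(m+1) + 1),
which is the closed form with t = m+1.
Hence, by induction on t, the claim holds for every t ≥ 1.

P(t) = t(t^4 + 5t^3 - 2t^2 - 2t + 1)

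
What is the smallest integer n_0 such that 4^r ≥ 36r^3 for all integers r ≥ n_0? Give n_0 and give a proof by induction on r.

At r = 6: 4096 < 7776, so the inequality fails and n_0 ≥ 7. We prove 4^r ≥ 36r^3 for all r ≥ 7.
Base case (r = 7): 4^r = 16384 and 36r^3 = 12348, so 16384 ≥ 12348.
Inductive step: assume the claim holds for r = m, so 4^m ≥ 36m^3.
Then 4^(m + 1) = 4·(4^m) ≥ 4·(36m^3).
Also, for m ≥ 7 we have 4·(36m^3) ≥ 36(m+1)^3, since 4 ≥ (1 + 1/m)^3 for all m ≥ 7.
Combining, 4^(m + 1) ≥ 36(m+1)^3.
Hence, by induction on r, the claim holds for every r ≥ 7.
Hence the smallest such n_0 is 7.

n_0 = 7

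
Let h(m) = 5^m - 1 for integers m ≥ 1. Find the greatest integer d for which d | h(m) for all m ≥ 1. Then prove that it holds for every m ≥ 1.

d = 4

Computing the first values: h(1) = 4 and h(2) = 24; gcd(4, 24) = 4, so d ≤ 4.
We prove 4 | 5^m - 1 for all m ≥ 1 by induction on m.
Base case (m = 1): h(1) = 4 = 4·(1), so 4 | h(1).
For the inductive step, assume it holds for an arbitrary k ≥ 1, i.e. 4 | h(k). Then
5^{k+1} − 1^{k+1} = 5·5^k − 1·1^k = 5·(5^k − 1^k) + (4)·1^k. The first term is divisible by 4 by the inductive hypothesis, and the second term (4)·1^k is divisible by 4 since 4 | 4. Hence 4 | h(k+1).
Hence, by induction on m, the claim holds for every m ≥ 1.
Therefore the largest such d is 4.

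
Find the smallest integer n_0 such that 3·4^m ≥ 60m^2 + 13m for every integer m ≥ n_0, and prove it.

At m = 4: 768 < 1012, so the inequality fails and n_0 ≥ 5. We prove 3·4^m ≥ 60m^2 + 13m for all m ≥ 5.
For the base case m = 5: 3·4^m = 3072 and 60m^2 + 13m = 1565, so 3072 ≥ 1565.
Inductive step: assume the claim holds for m = i, so 3·4^i ≥ 60i^2 + 13i.
Then 3·4^(i + 1) = 4·(3·4^i) ≥ 4·(60i^2 + 13i).
Also, for i ≥ 5 we have 4·(60i^2 + 13i) ≥ 60(i+1)^2 + 13(i+1), since 4·(60i^2 + 13i) − (60(i+1)^2 + 13(i+1)) = 180i^2 - 81i - 73, which is nonnegative for all i ≥ 5.
Combining, 3·4^(i + 1) ≥ 60(i+1)^2 + 13(i+1).
By induction, the statement is established for all m ≥ 5.
Hence the smallest such n_0 is 5.

n_0 = 5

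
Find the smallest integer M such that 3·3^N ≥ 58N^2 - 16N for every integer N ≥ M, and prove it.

At N = 5: 729 < 1370, so the inequality fails and M ≥ 6. We prove 3·3^N ≥ 58N^2 - 16N for all N ≥ 6.
When N = 6: 3·3^N = 2187 and 58N^2 - 16N = 1992, so 2187 ≥ 1992.
Inductive step: assume the claim holds for N = k, so 3·3^k ≥ 58k^2 - 16k.
Then 3·3^(k + 1) = 3·(3·3^k) ≥ 3·(58k^2 - 16k).
Also, for k ≥ 6 we have 3·(58k^2 - 16k) ≥ 58(k+1)^2 - 16(k+1), since 3·(58k^2 - 16k) − (58(k+1)^2 - 16(k+1)) = 116k^2 - 148k - 42, which is nonnegative for all k ≥ 6.
Combining, 3·3^(k + 1) ≥ 58(k+1)^2 - 16(k+1).
By the principle of mathematical induction, the result holds for all N ≥ 6.
Hence the smallest such M is 6.

M = 6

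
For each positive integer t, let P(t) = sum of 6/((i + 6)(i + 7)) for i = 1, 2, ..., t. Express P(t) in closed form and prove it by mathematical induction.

P(t) = 6t/(7(t + 7))

We claim P(t) = 6t/(7(t + 7)) for all t ≥ 1.
When t = 1: P(1) = 3/28, and the closed form gives 3/28. They agree.
Inductive step: suppose the statement holds for some i ≥ 1, so P(i) = 6i/(7(i + 7)).
Then P(i+1) = P(i) + (6/((i + 7)(i + 8))) = (6i/(7(i + 7))) + (6/((i + 7)(i + 8))).
Simplifying, P(i+1) = 6(i + 1)/(7(i + 8)) = 6(i+1)/(7((i+1) + 7)),
which is the closed form with t = i+1.
Hence, by induction on t, the claim holds for every t ≥ 1.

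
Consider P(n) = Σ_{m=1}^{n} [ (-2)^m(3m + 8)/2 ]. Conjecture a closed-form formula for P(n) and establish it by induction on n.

P(n) = (-2)^n(n + 3) - 3

We claim P(n) = (-2)^n(n + 3) - 3 for all n ≥ 1.
For the base case n = 1: P(1) = -11, and the closed form gives -11. They agree.
For the inductive step, assume it holds for an arbitrary m ≥ 1, so P(m) = (-2)^m(m + 3) - 3.
Then P(m+1) = P(m) + ((-2)^m(-3m - 11)) = ((-2)^m(m + 3) - 3) + ((-2)^m(-3m - 11)).
Simplifying, P(m+1) = -2(-2)^m·m - 8(-2)^m - 3 = (-2)^(m+1)((m+1) + 3) - 3,
which is the closed form with n = m+1.
By induction, the statement is established for all n ≥ 1.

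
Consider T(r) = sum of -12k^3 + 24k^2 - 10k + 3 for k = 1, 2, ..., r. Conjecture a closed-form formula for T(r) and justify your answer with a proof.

We claim T(r) = -r(3r^3 - 2r^2 - 4r - 2) for all r ≥ 1.
For the base case r = 1: T(1) = 5, and the closed form gives 5. They agree.
Inductive step: assume the claim holds for r = k, so T(k) = k(-3k^3 + 2k^2 + 4k + 2).
Then T(k+1) = T(k) + (-12k^3 - 12k^2 + 2k + 5) = (k(-3k^3 + 2k^2 + 4k + 2)) + (-12k^3 - 12k^2 + 2k + 5).
Simplifying, T(k+1) = -(k + 1)(3k^3 + 7k^2 + k - 5) = -(k+1)(3(k+1)^3 - 2(k+1)^2 - 4(k+1) - 2),
which is the closed form with r = k+1.
By the principle of mathematical induction, the result holds for all r ≥ 1.

T(r) = -r(3r^3 - 2r^2 - 4r - 2)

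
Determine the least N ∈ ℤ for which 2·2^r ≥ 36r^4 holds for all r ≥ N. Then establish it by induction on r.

N = 23

At r = 22: 8388608 < 8433216, so the inequality fails and N ≥ 23. We prove 2·2^r ≥ 36r^4 for all r ≥ 23.
Base case (r = 23): 2·2^r = 16777216 and 36r^4 = 10074276, so 16777216 ≥ 10074276.
Inductive step: assume the claim holds for r = p, so 2·2^p ≥ 36p^4.
Then 2·2^(p + 1) = 2·(2·2^p) ≥ 2·(36p^4).
Also, for p ≥ 23 we have 2·(36p^4) ≥ 36(p+1)^4, since 2 ≥ (1 + 1/p)^4 for all p ≥ 23.
Combining, 2·2^(p + 1) ≥ 36(p+1)^4.
By induction, the statement is established for all r ≥ 23.
Hence the smallest such N is 23.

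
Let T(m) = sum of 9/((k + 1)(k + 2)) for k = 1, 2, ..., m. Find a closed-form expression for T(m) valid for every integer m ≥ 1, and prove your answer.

We claim T(m) = 9m/(2(m + 2)) for all m ≥ 1.
When m = 1: T(1) = 3/2, and the closed form gives 3/2. They agree.
Inductive step: assume the claim holds for m = k, so T(k) = 9k/(2(k + 2)).
Then T(k+1) = T(k) + (9/((k + 2)(k + 3))) = (9k/(2(k + 2))) + (9/((k + 2)(k + 3))).
Simplifying, T(k+1) = 9(k + 1)/(2(k + 3)) = 9(k+1)/(2((k+1) + 2)),
which is the closed form with m = k+1.
Hence, by induction on m, the claim holds for every m ≥ 1.

T(m) = 9m/(2(m + 2))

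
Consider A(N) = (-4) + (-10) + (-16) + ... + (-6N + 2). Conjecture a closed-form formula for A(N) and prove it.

We claim A(N) = -N(3N + 1) for all N ≥ 1.
For the base case N = 1: A(1) = -4, and the closed form gives -4. They agree.
Inductive step: assume the claim holds for N = r, so A(r) = r(-3r - 1).
Then A(r+1) = A(r) + (-6r - 4) = (r(-3r - 1)) + (-6r - 4).
Simplifying, A(r+1) = -(r + 1)(3r + 4) = -(r+1)(3(r+1) + 1),
which is the closed form with N = r+1.
By induction, the statement is established for all N ≥ 1.

A(N) = -N(3N + 1)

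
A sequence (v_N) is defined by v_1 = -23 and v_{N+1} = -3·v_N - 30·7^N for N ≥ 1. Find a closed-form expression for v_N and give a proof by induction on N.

v_N = -2(-3)^(N - 1) - 3·7^N

Computing the first terms: v_1 = -23, v_2 = -141, v_3 = -1047. This suggests v_N = -2(-3)^(N - 1) - 3·7^N.
For the base case N = 1: the formula gives -23 = -23 = v_1.
Suppose the result is true for N = i, so v_i = -2(-3)^(i - 1) - 3·7^i.
Then v_{i+1} = -3·v_i - 30·7^i = -3·(-2(-3)^(i - 1) - 3·7^i) - 30·7^i = -2(-3)^i - 3·7^(i + 1) = -2(-3)^((i+1) - 1) - 3·7^(i+1),
which is the claimed formula at N = i+1.
By the principle of mathematical induction, the result holds for all N ≥ 1.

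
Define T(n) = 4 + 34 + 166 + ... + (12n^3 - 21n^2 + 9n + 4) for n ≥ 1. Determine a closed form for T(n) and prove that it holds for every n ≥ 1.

T(n) = n(3n^3 - n^2 - 3n + 5)

We claim T(n) = n(3n^3 - n^2 - 3n + 5) for all n ≥ 1.
When n = 1: T(1) = 4, and the closed form gives 4. They agree.
For the inductive step, assume it holds for an arbitrary j ≥ 1, so T(j) = j(3j^3 - j^2 - 3j + 5).
Then T(j+1) = T(j) + (12j^3 + 15j^2 + 3j + 4) = (j(3j^3 - j^2 - 3j + 5)) + (12j^3 + 15j^2 + 3j + 4).
Simplifying, T(j+1) = (j + 1)(3j^3 + 8j^2 + 4j + 4) = (j+1)(3(j+1)^3 - (j+1)^2 - 3(j+1) + 5),
which is the closed form with n = j+1.
This completes the induction.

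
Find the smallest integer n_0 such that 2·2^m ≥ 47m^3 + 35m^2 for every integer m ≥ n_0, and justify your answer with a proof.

n_0 = 17

At m = 16: 131072 < 201472, so the inequality fails and n_0 ≥ 17. We prove 2·2^m ≥ 47m^3 + 35m^2 for all m ≥ 17.
When m = 17: 2·2^m = 262144 and 47m^3 + 35m^2 = 241026, so 262144 ≥ 241026.
For the inductive step, assume it holds for an arbitrary k ≥ 17, so 2·2^k ≥ 47k^3 + 35k^2.
Then 2·2^(k + 1) = 2·(2·2^k) ≥ 2·(47k^3 + 35k^2).
Also, for k ≥ 17 we have 2·(47k^3 + 35k^2) ≥ 47(k+1)^3 + 35(k+1)^2, since 2·(47k^3 + 35k^2) − (47(k+1)^3 + 35(k+1)^2) = 47k^3 - 106k^2 - 211k - 82, which is nonnegative for all k ≥ 17.
Combining, 2·2^(k + 1) ≥ 47(k+1)^3 + 35(k+1)^2.
By induction, the statement is established for all m ≥ 17.
Hence the smallest such n_0 is 17.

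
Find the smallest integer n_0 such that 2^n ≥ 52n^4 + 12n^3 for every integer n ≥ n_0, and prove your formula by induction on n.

At n = 24: 16777216 < 17418240, so the inequality fails and n_0 ≥ 25. We prove 2^n ≥ 52n^4 + 12n^3 for all n ≥ 25.
For the base case n = 25: 2^n = 33554432 and 52n^4 + 12n^3 = 20500000, so 33554432 ≥ 20500000.
For the inductive step, assume it holds for an arbitrary p ≥ 25, so 2^p ≥ 52p^4 + 12p^3.
Then 2^(p + 1) = 2·(2^p) ≥ 2·(52p^4 + 12p^3).
Also, for p ≥ 25 we have 2·(52p^4 + 12p^3) ≥ 52(p+1)^4 + 12(p+1)^3, since 2·(52p^4 + 12p^3) − (52(p+1)^4 + 12(p+1)^3) = 52p^4 - 196p^3 - 348p^2 - 244p - 64, which is nonnegative for all p ≥ 25.
Combining, 2^(p + 1) ≥ 52(p+1)^4 + 12(p+1)^3.
This completes the induction.
Hence the smallest such n_0 is 25.

n_0 = 25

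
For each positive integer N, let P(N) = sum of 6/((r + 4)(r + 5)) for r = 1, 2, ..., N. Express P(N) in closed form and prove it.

We claim P(N) = 6N/(5(N + 5)) for all N ≥ 1.
For the base case N = 1: P(1) = 1/5, and the closed form gives 1/5. They agree.
Inductive step: suppose the statement holds for some r ≥ 1, so P(r) = 6r/(5(r + 5)).
Then P(r+1) = P(r) + (6/((r + 5)(r + 6))) = (6r/(5(r + 5))) + (6/((r + 5)(r + 6))).
Simplifying, P(r+1) = 6(r + 1)/(5(r + 6)) = 6(r+1)/(5((r+1) + 5)),
which is the closed form with N = r+1.
By the principle of mathematical induction, the result holds for all N ≥ 1.

P(N) = 6N/(5(N + 5))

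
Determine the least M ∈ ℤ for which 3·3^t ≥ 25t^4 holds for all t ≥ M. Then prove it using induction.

At t = 10: 177147 < 250000, so the inequality fails and M ≥ 11. We prove 3·3^t ≥ 25t^4 for all t ≥ 11.
When t = 11: 3·3^t = 531441 and 25t^4 = 366025, so 531441 ≥ 366025.
Inductive step: assume the claim holds for t = j, so 3·3^j ≥ 25j^4.
Then 3·3^(j + 1) = 3·(3·3^j) ≥ 3·(25j^4).
Also, for j ≥ 11 we have 3·(25j^4) ≥ 25(j+1)^4, since 3 ≥ (1 + 1/j)^4 for all j ≥ 11.
Combining, 3·3^(j + 1) ≥ 25(j+1)^4.
By the principle of mathematical induction, the result holds for all t ≥ 11.
Hence the smallest such M is 11.

M = 11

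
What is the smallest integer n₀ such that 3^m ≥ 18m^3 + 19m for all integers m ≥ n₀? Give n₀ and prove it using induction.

At m = 8: 6561 < 9368, so the inequality fails and n₀ ≥ 9. We prove 3^m ≥ 18m^3 + 19m for all m ≥ 9.
Base step (m = 9): 3^m = 19683 and 18m^3 + 19m = 13293, so 19683 ≥ 13293.
Suppose the result is true for m = j, so 3^j ≥ 18j^3 + 19j.
Then 3^(j + 1) = 3·(3^j) ≥ 3·(18j^3 + 19j).
Also, for j ≥ 9 we have 3·(18j^3 + 19j) ≥ 18(j+1)^3 + 19(j+1), since 3·(18j^3 + 19j) − (18(j+1)^3 + 19(j+1)) = 36j^3 - 54j^2 - 16j - 37, which is nonnegative for all j ≥ 9.
Combining, 3^(j + 1) ≥ 18(j+1)^3 + 19(j+1).
By the principle of mathematical induction, the result holds for all m ≥ 9.
Hence the smallest such n₀ is 9.

n₀ = 9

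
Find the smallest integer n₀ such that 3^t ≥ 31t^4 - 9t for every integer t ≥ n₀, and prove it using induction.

n₀ = 13

At t = 12: 531441 < 642708, so the inequality fails and n₀ ≥ 13. We prove 3^t ≥ 31t^4 - 9t for all t ≥ 13.
Base step (t = 13): 3^t = 1594323 and 31t^4 - 9t = 885274, so 1594323 ≥ 885274.
Suppose the result is true for t = i, so 3^i ≥ 31i^4 - 9i.
Then 3^(i + 1) = 3·(3^i) ≥ 3·(31i^4 - 9i).
Also, for i ≥ 13 we have 3·(31i^4 - 9i) ≥ 31(i+1)^4 - 9(i+1), since 3·(31i^4 - 9i) − (31(i+1)^4 - 9(i+1)) = 62i^4 - 124i^3 - 186i^2 - 142i - 22, which is nonnegative for all i ≥ 13.
Combining, 3^(i + 1) ≥ 31(i+1)^4 - 9(i+1).
By the principle of mathematical induction, the result holds for all t ≥ 13.
Hence the smallest such n₀ is 13.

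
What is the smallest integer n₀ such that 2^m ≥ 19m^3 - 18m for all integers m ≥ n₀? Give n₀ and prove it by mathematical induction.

n₀ = 17

At m = 16: 65536 < 77536, so the inequality fails and n₀ ≥ 17. We prove 2^m ≥ 19m^3 - 18m for all m ≥ 17.
For the base case m = 17: 2^m = 131072 and 19m^3 - 18m = 93041, so 131072 ≥ 93041.
Inductive step: suppose the statement holds for some i ≥ 17, so 2^i ≥ 19i^3 - 18i.
Then 2^(i + 1) = 2·(2^i) ≥ 2·(19i^3 - 18i).
Also, for i ≥ 17 we have 2·(19i^3 - 18i) ≥ 19(i+1)^3 - 18(i+1), since 2·(19i^3 - 18i) − (19(i+1)^3 - 18(i+1)) = 19i^3 - 57i^2 - 75i - 1, which is nonnegative for all i ≥ 17.
Combining, 2^(i + 1) ≥ 19(i+1)^3 - 18(i+1).
By induction, the statement is established for all m ≥ 17.
Hence the smallest such n₀ is 17.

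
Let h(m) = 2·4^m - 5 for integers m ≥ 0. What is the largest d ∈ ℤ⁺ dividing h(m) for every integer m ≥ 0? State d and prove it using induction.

Computing the first values: h(0) = -3 and h(1) = 3; gcd(-3, 3) = 3, so d ≤ 3.
We prove 3 | 2·4^m - 5 for all m ≥ 0 by induction on m.
Base case (m = 0): h(0) = -3 = 3·(-1), so 3 | h(0).
For the inductive step, assume it holds for an arbitrary j ≥ 0, i.e. 3 | h(j). Then
h(j+1) = 2·4^(j+1) - 5 = 4·(2·4^j - 5) + 15 = 4·h(j) + 15. The first term is divisible by 3 by the inductive hypothesis, and 15 is divisible by 3. Hence 3 | h(j+1).
Hence, by induction on m, the claim holds for every m ≥ 0.
Therefore the largest such d is 3.

d = 3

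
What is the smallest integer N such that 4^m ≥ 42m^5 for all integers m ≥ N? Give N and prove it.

N = 12

At m = 11: 4194304 < 6764142, so the inequality fails and N ≥ 12. We prove 4^m ≥ 42m^5 for all m ≥ 12.
Base case (m = 12): 4^m = 16777216 and 42m^5 = 10450944, so 16777216 ≥ 10450944.
Inductive step: suppose the statement holds for some j ≥ 12, so 4^j ≥ 42j^5.
Then 4^(j + 1) = 4·(4^j) ≥ 4·(42j^5).
Also, for j ≥ 12 we have 4·(42j^5) ≥ 42(j+1)^5, since 4 ≥ (1 + 1/j)^5 for all j ≥ 12.
Combining, 4^(j + 1) ≥ 42(j+1)^5.
By induction, the statement is established for all m ≥ 12.
Hence the smallest such N is 12.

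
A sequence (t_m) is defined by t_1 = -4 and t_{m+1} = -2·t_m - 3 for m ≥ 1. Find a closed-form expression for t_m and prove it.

Computing the first terms: t_1 = -4, t_2 = 5, t_3 = -13. This suggests t_m = -3(-2)^(m - 1) - 1.
For the base case m = 1: the formula gives -4 = -4 = t_1.
For the inductive step, assume it holds for an arbitrary j ≥ 1, so t_j = -3(-2)^(j - 1) - 1.
Then t_{j+1} = -2·t_j - 3 = -2·(-3(-2)^(j - 1) - 1) - 3 = -3(-2)^j - 1 = -3(-2)^((j+1) - 1) - 1,
which is the claimed formula at m = j+1.
By the principle of mathematical induction, the result holds for all m ≥ 1.

t_m = -3(-2)^(m - 1) - 1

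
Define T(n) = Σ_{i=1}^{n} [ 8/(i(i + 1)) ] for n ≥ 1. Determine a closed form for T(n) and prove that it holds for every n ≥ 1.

We claim T(n) = 8n/(n + 1) for all n ≥ 1.
Base step (n = 1): T(1) = 4, and the closed form gives 4. They agree.
Suppose the result is true for n = i, so T(i) = 8i/(i + 1).
Then T(i+1) = T(i) + (8/((i + 1)(i + 2))) = (8i/(i + 1)) + (8/((i + 1)(i + 2))).
Simplifying, T(i+1) = 8(i + 1)/(i + 2) = 8(i+1)/((i+1) + 1),
which is the closed form with n = i+1.
By induction, the statement is established for all n ≥ 1.

T(n) = 8n/(n + 1)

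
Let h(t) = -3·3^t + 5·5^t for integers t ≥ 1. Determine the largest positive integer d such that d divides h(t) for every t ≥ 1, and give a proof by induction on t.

Computing the first values: h(1) = 16 and h(2) = 98; gcd(16, 98) = 2, so d ≤ 2.
We prove 2 | -3·3^t + 5·5^t for all t ≥ 1 by induction on t.
Base step (t = 1): h(1) = 16 = 2·(8), so 2 | h(1).
Inductive step: suppose the statement holds for some k ≥ 1, i.e. 2 | h(k). Then
h(k+1) − 5·h(k) = (-3·3^(k+1) + 5·5^(k+1)) − 5·(-3·3^k + 5·5^k) = (-3)·3^k·(3 − 5) = (6)·3^k. Since 2 | h(k) by the inductive hypothesis, 2 | 5·h(k); and 2 | 6 since 6 = 2·3. Therefore 2 | h(k+1).
Hence, by induction on t, the claim holds for every t ≥ 1.
Therefore the largest such d is 2.

d = 2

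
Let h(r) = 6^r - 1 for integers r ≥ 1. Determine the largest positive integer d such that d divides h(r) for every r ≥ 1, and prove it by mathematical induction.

Computing the first values: h(1) = 5 and h(2) = 35; gcd(5, 35) = 5, so d ≤ 5.
We prove 5 | 6^r - 1 for all r ≥ 1 by induction on r.
Base step (r = 1): h(1) = 5 = 5·(1), so 5 | h(1).
Inductive step: suppose the statement holds for some k ≥ 1, i.e. 5 | h(k). Then
6^{k+1} − 1^{k+1} = 6·6^k − 1·1^k = 6·(6^k − 1^k) + (5)·1^k. The first term is divisible by 5 by the inductive hypothesis, and the second term (5)·1^k is divisible by 5 since 5 | 5. Hence 5 | h(k+1).
Hence, by induction on r, the claim holds for every r ≥ 1.
Therefore the largest such d is 5.

d = 5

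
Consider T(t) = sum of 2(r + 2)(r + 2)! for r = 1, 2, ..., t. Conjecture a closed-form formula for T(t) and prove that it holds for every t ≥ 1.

T(t) = 2(t + 3)! - 12

We claim T(t) = 2(t + 3)! - 12 for all t ≥ 1.
For the base case t = 1: T(1) = 36, and the closed form gives 36. They agree.
Suppose the result is true for t = r, so T(r) = 2(r + 3)! - 12.
Then T(r+1) = T(r) + (2(r + 3)(r + 3)!) = (2(r + 3)! - 12) + (2(r + 3)(r + 3)!).
Simplifying, T(r+1) = 2((r+1) + 3)! - 12,
which is the closed form with t = r+1.
This completes the induction.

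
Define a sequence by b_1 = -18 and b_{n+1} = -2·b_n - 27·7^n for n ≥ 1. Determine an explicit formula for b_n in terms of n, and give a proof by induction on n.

Computing the first terms: b_1 = -18, b_2 = -153, b_3 = -1017. This suggests b_n = 3(-2)^(n - 1) - 3·7^n.
When n = 1: the formula gives -18 = -18 = b_1.
For the inductive step, assume it holds for an arbitrary m ≥ 1, so b_m = 3(-2)^(m - 1) - 3·7^m.
Then b_{m+1} = -2·b_m - 27·7^m = -2·(3(-2)^(m - 1) - 3·7^m) - 27·7^m = 3(-2)^m - 3·7^(m + 1) = 3(-2)^((m+1) - 1) - 3·7^(m+1),
which is the claimed formula at n = m+1.
Hence, by induction on n, the claim holds for every n ≥ 1.

b_n = 3(-2)^(n - 1) - 3·7^n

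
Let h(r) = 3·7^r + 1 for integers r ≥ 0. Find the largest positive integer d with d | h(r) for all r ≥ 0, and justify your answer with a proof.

Computing the first values: h(0) = 4 and h(1) = 22; gcd(4, 22) = 2, so d ≤ 2.
We prove 2 | 3·7^r + 1 for all r ≥ 0 by induction on r.
Base step (r = 0): h(0) = 4 = 2·(2), so 2 | h(0).
Inductive step: assume the claim holds for r = p, i.e. 2 | h(p). Then
h(p+1) = 3·7^(p+1) + 1 = 7·(3·7^p + 1) - 6 = 7·h(p) - 6. The first term is divisible by 2 by the inductive hypothesis, and -6 is divisible by 2. Hence 2 | h(p+1).
This completes the induction.
Therefore the largest such d is 2.

d = 2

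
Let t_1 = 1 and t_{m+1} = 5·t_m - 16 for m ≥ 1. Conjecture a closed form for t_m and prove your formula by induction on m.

Computing the first terms: t_1 = 1, t_2 = -11, t_3 = -71. This suggests t_m = -3·5^(m - 1) + 4.
When m = 1: the formula gives 1 = 1 = t_1.
Inductive step: suppose the statement holds for some i ≥ 1, so t_i = -3·5^(i - 1) + 4.
Then t_{i+1} = 5·t_i - 16 = 5·(-3·5^(i - 1) + 4) - 16 = -3·5^i + 4 = -3·5^((i+1) - 1) + 4,
which is the claimed formula at m = i+1.
Hence, by induction on m, the claim holds for every m ≥ 1.

t_m = -3·5^(m - 1) + 4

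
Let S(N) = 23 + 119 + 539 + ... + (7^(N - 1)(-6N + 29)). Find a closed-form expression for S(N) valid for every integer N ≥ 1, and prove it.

We claim S(N) = 7^N(-N + 5) - 5 for all N ≥ 1.
For the base case N = 1: S(1) = 23, and the closed form gives 23. They agree.
Inductive step: assume the claim holds for N = r, so S(r) = 7^r(-r + 5) - 5.
Then S(r+1) = S(r) + (7^r(-6r + 23)) = (7^r(-r + 5) - 5) + (7^r(-6r + 23)).
Simplifying, S(r+1) = -7·7^r·r + 28·7^r - 5 = 7^(r+1)(-(r+1) + 5) - 5,
which is the closed form with N = r+1.
By the principle of mathematical induction, the result holds for all N ≥ 1.

S(N) = 7^N(-N + 5) - 5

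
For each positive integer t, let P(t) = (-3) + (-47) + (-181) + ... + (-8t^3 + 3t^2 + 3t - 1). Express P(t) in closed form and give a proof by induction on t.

P(t) = -t(2t + 1)(t^2 + t - 1)

We claim P(t) = -t(2t + 1)(t^2 + t - 1) for all t ≥ 1.
Base case (t = 1): P(1) = -3, and the closed form gives -3. They agree.
For the inductive step, assume it holds for an arbitrary j ≥ 1, so P(j) = j(-2j^3 - 3j^2 + j + 1).
Then P(j+1) = P(j) + (-8j^3 - 21j^2 - 15j - 3) = (j(-2j^3 - 3j^2 + j + 1)) + (-8j^3 - 21j^2 - 15j - 3).
Simplifying, P(j+1) = -(j + 1)(2j + 3)(j^2 + 3j + 1) = -(j+1)(2(j+1) + 1)((j+1)^2 + (j+1) - 1),
which is the closed form with t = j+1.
By the principle of mathematical induction, the result holds for all t ≥ 1.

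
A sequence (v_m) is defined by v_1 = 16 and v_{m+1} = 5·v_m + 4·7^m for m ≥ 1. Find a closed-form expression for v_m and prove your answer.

Computing the first terms: v_1 = 16, v_2 = 108, v_3 = 736. This suggests v_m = 2·5^(m - 1) + 2·7^m.
When m = 1: the formula gives 16 = 16 = v_1.
Suppose the result is true for m = p, so v_p = 2·5^(p - 1) + 2·7^p.
Then v_{p+1} = 5·v_p + 4·7^p = 5·(2·5^(p - 1) + 2·7^p) + 4·7^p = 2·5^p + 2·7^(p + 1) = 2·5^((p+1) - 1) + 2·7^(p+1),
which is the claimed formula at m = p+1.
By induction, the statement is established for all m ≥ 1.

v_m = 2·5^(m - 1) + 2·7^m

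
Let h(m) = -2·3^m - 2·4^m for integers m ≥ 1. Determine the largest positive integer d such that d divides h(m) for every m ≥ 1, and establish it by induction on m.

d = 2

Computing the first values: h(1) = -14 and h(2) = -50; gcd(-14, -50) = 2, so d ≤ 2.
We prove 2 | -2·3^m - 2·4^m for all m ≥ 1 by induction on m.
For the base case m = 1: h(1) = -14 = 2·(-7), so 2 | h(1).
Suppose the result is true for m = j, i.e. 2 | h(j). Then
h(j+1) − 4·h(j) = (-2·3^(j+1) - 2·4^(j+1)) − 4·(-2·3^j - 2·4^j) = (-2)·3^j·(3 − 4) = (2)·3^j. Since 2 | h(j) by the inductive hypothesis, 2 | 4·h(j); and 2 | 2 since 2 = 2·1. Therefore 2 | h(j+1).
This completes the induction.
Therefore the largest such d is 2.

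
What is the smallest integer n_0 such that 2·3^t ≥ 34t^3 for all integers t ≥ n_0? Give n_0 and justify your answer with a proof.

n_0 = 9

At t = 8: 13122 < 17408, so the inequality fails and n_0 ≥ 9. We prove 2·3^t ≥ 34t^3 for all t ≥ 9.
Base step (t = 9): 2·3^t = 39366 and 34t^3 = 24786, so 39366 ≥ 24786.
For the inductive step, assume it holds for an arbitrary k ≥ 9, so 2·3^k ≥ 34k^3.
Then 2·3^(k + 1) = 3·(2·3^k) ≥ 3·(34k^3).
Also, for k ≥ 9 we have 3·(34k^3) ≥ 34(k+1)^3, since 3 ≥ (1 + 1/k)^3 for all k ≥ 9.
Combining, 2·3^(k + 1) ≥ 34(k+1)^3.
By the principle of mathematical induction, the result holds for all t ≥ 9.
Hence the smallest such n_0 is 9.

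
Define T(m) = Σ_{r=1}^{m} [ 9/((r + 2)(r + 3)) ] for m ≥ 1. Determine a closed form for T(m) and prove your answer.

T(m) = 3m/(m + 3)

We claim T(m) = 3m/(m + 3) for all m ≥ 1.
For the base case m = 1: T(1) = 3/4, and the closed form gives 3/4. They agree.
Suppose the result is true for m = r, so T(r) = 3r/(r + 3).
Then T(r+1) = T(r) + (9/((r + 3)(r + 4))) = (3r/(r + 3)) + (9/((r + 3)(r + 4))).
Simplifying, T(r+1) = 3(r + 1)/(r + 4) = 3(r+1)/((r+1) + 3),
which is the closed form with m = r+1.
This completes the induction.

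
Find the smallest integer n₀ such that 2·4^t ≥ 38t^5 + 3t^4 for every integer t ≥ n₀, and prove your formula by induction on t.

At t = 10: 2097152 < 3830000, so the inequality fails and n₀ ≥ 11. We prove 2·4^t ≥ 38t^5 + 3t^4 for all t ≥ 11.
Base step (t = 11): 2·4^t = 8388608 and 38t^5 + 3t^4 = 6163861, so 8388608 ≥ 6163861.
For the inductive step, assume it holds for an arbitrary k ≥ 11, so 2·4^k ≥ 38k^5 + 3k^4.
Then 2·4^(k + 1) = 4·(2·4^k) ≥ 4·(38k^5 + 3k^4).
Also, for k ≥ 11 we have 4·(38k^5 + 3k^4) ≥ 38(k+1)^5 + 3(k+1)^4, since 4·(38k^5 + 3k^4) − (38(k+1)^5 + 3(k+1)^4) = 114k^5 - 181k^4 - 392k^3 - 398k^2 - 202k - 41, which is nonnegative for all k ≥ 11.
Combining, 2·4^(k + 1) ≥ 38(k+1)^5 + 3(k+1)^4.
By the principle of mathematical induction, the result holds for all t ≥ 11.
Hence the smallest such n₀ is 11.

n₀ = 11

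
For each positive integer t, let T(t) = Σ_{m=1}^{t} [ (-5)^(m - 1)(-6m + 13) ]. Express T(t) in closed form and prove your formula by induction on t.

We claim T(t) = (-5)^t(t - 2) + 2 for all t ≥ 1.
For the base case t = 1: T(1) = 7, and the closed form gives 7. They agree.
Suppose the result is true for t = m, so T(m) = (-5)^m(m - 2) + 2.
Then T(m+1) = T(m) + ((-5)^m(-6m + 7)) = ((-5)^m(m - 2) + 2) + ((-5)^m(-6m + 7)).
Simplifying, T(m+1) = (-5)^(m + 1)m - (-5)^(m + 1) + 2 = (-5)^(m+1)((m+1) - 2) + 2,
which is the closed form with t = m+1.
By the principle of mathematical induction, the result holds for all t ≥ 1.

T(t) = (-5)^t(t - 2) + 2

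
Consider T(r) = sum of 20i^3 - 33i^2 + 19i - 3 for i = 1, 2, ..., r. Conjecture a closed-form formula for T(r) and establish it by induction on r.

We claim T(r) = r(5r^3 - r^2 - 2r + 1) for all r ≥ 1.
Base case (r = 1): T(1) = 3, and the closed form gives 3. They agree.
Inductive step: assume the claim holds for r = i, so T(i) = i(5i^3 - i^2 - 2i + 1).
Then T(i+1) = T(i) + (20i^3 + 27i^2 + 13i + 3) = (i(5i^3 - i^2 - 2i + 1)) + (20i^3 + 27i^2 + 13i + 3).
Simplifying, T(i+1) = (i + 1)(5i^3 + 14i^2 + 11i + 3) = (i+1)(5(i+1)^3 - (i+1)^2 - 2(i+1) + 1),
which is the closed form with r = i+1.
This completes the induction.

T(r) = r(5r^3 - r^2 - 2r + 1)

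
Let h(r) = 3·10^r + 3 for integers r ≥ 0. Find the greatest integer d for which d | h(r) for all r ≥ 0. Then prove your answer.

Computing the first values: h(0) = 6 and h(1) = 33; gcd(6, 33) = 3, so d ≤ 3.
We prove 3 | 3·10^r + 3 for all r ≥ 0 by induction on r.
Base step (r = 0): h(0) = 6 = 3·(2), so 3 | h(0).
For the inductive step, assume it holds for an arbitrary k ≥ 0, i.e. 3 | h(k). Then
h(k+1) = 3·10^(k+1) + 3 = 10·(3·10^k + 3) - 27 = 10·h(k) - 27. The first term is divisible by 3 by the inductive hypothesis, and -27 is divisible by 3. Hence 3 | h(k+1).
By induction, the statement is established for all r ≥ 0.
Therefore the largest such d is 3.

d = 3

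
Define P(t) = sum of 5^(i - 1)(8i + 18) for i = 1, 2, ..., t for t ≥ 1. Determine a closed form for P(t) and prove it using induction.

P(t) = 2·5^t(t + 2) - 4

We claim P(t) = 2·5^t(t + 2) - 4 for all t ≥ 1.
For the base case t = 1: P(1) = 26, and the closed form gives 26. They agree.
Inductive step: suppose the statement holds for some i ≥ 1, so P(i) = 2·5^i(i + 2) - 4.
Then P(i+1) = P(i) + (5^i(8i + 26)) = (2·5^i(i + 2) - 4) + (5^i(8i + 26)).
Simplifying, P(i+1) = 10·5^i·i + 30·5^i - 4 = 2·5^(i+1)((i+1) + 2) - 4,
which is the closed form with t = i+1.
This completes the induction.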